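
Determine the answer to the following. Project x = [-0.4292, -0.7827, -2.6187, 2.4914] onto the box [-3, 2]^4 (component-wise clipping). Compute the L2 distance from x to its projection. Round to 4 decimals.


Project each component onto [-3, 2].
clip(-0.4292) = -0.4292, clip(-0.7827) = -0.7827, clip(-2.6187) = -2.6187, clip(2.4914) = 2.0
Projection = [-0.4292, -0.7827, -2.6187, 2.0]
Squared diffs: [0.0, 0.0, 0.0, 0.2415]
Distance = sqrt(0.2415) = 0.4914


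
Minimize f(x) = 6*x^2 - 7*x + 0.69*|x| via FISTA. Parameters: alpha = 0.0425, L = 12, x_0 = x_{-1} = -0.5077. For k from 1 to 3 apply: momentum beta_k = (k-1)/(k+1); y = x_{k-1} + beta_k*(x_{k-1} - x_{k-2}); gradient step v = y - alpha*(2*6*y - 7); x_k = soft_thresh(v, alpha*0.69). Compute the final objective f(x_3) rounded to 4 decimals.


FISTA on f(x) = 6*x^2 - 7*x + 0.69*|x|
L = 12, alpha = 0.0425
Iteration 1: beta = 0.0, y = -0.5077 + 0.0*(-0.5077 + 0.5077) = -0.5077
  grad(y) = -13.0924, v = y - alpha*grad = 0.0487
  prox(v) = soft_thresh(0.0487, 0.0293) = 0.0194
Iteration 2: beta = 0.3333, y = 0.0194 + 0.3333*(0.0194 + 0.5077) = 0.1951
  grad(y) = -4.6588, v = y - alpha*grad = 0.3931
  prox(v) = soft_thresh(0.3931, 0.0293) = 0.3638
Iteration 3: beta = 0.5, y = 0.3638 + 0.5*(0.3638 - 0.0194) = 0.536
  grad(y) = -0.5685, v = y - alpha*grad = 0.5601
  prox(v) = soft_thresh(0.5601, 0.0293) = 0.5308
f(x_3) = 6*0.5308^2 - 7*0.5308 + 0.69*|0.5308| = -1.6589


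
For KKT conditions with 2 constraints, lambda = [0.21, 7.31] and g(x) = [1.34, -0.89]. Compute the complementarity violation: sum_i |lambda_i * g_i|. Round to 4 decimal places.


KKT complementary slackness check:
lambda_1 * g_1 = 0.21 * 1.34 = 0.2814
lambda_2 * g_2 = 7.31 * -0.89 = -6.5059
Total violation = 0.2814 + 6.5059 = 6.7873


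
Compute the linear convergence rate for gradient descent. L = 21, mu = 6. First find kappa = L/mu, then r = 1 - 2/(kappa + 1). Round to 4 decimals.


Step 1: Compute the condition number.
kappa = L/mu = 21/6 = 3.5
Step 2: Compute the convergence rate.
r = 1 - 2/(kappa + 1) = 1 - 2*mu/(L + mu) = (L - mu)/(L + mu) = 15/27 = 0.5556


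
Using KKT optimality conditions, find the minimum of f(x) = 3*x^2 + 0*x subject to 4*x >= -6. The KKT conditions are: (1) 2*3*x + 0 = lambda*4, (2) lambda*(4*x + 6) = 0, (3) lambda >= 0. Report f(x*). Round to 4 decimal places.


Step 1: Try lambda = 0 (constraint inactive).
Stationarity: 2*3*x + 0 = 0
x* = 0/(2*3) = 0.0
Check constraint: 4*0.0 = 0.0 >= -6 -- satisfied.
Step 2: Compute optimal value.
f(x*) = 3*0.0^2 + 0*0.0 = 0.0


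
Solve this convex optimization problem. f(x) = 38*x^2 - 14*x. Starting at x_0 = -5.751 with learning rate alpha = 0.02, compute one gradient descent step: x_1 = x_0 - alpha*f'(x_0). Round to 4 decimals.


We compute the gradient at x_0 and apply the update.
f'(x) = 76*x - 14
f'(-5.751) = 76*-5.751 - 14 = -451.076
x_1 = -5.751 - 0.02*-451.076 = 3.2705


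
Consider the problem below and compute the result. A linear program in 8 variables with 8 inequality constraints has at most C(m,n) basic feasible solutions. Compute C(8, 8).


Each vertex corresponds to some choice of n active constraints out of m, so the number of vertices is at most C(m, n) = m! / (n!(m-n)!).
m = 8, n = 8
Numerator: 8 * 7 * 6 * 5 * 4 * 3 * 2 * 1
Denominator: 8! = 40320
C(8, 8) = 1


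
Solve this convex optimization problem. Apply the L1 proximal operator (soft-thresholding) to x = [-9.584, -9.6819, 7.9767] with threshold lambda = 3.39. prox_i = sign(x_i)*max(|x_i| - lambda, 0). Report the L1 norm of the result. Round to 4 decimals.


Soft-thresholding with lambda = 3.39:
prox(-9.584) = sign(-9.584)*max(|-9.584| - 3.39, 0) = -6.194
prox(-9.6819) = sign(-9.6819)*max(|-9.6819| - 3.39, 0) = -6.2919
prox(7.9767) = sign(7.9767)*max(|7.9767| - 3.39, 0) = 4.5867
prox(x) = [-6.194, -6.2919, 4.5867]
||prox(x)||_1 = 6.194 + 6.2919 + 4.5867 = 17.0726


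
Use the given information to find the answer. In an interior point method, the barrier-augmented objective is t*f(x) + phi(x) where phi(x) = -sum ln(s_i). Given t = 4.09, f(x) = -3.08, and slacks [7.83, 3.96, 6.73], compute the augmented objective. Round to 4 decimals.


Step 1: Compute log-barrier.
ln values: [2.058, 1.3762, 1.9066]
phi = -(2.058 + 1.3762 + 1.9066) = -5.3408
Step 2: Compute augmented objective.
t*f(x) = 4.09*-3.08 = -12.5972
Total = -12.5972 - 5.3408 = -17.938


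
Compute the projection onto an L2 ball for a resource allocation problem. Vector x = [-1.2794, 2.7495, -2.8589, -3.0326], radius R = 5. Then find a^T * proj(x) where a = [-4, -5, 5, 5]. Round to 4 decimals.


Step 1: Compute ||x|| (intermediates to 6 decimals).
||x|| = sqrt((-1.2794)^2 + 2.7495^2 + (-2.8589)^2 + (-3.0326)^2) = 5.154278
Step 2: Project.
Since ||x|| > R, scale = R/||x|| = 5/5.154278 = 0.970068, proj(x) = scale * x
proj(x) = [-1.241105, 2.667202, -2.773327, -2.941828]
Step 3: Dot product.
a^T * proj(x) = -4*(-1.241105) - 5*2.667202 + 5*(-2.773327) + 5*(-2.941828) = -36.9474


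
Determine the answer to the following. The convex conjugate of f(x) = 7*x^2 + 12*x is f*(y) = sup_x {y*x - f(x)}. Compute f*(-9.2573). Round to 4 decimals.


f*(y) = sup_x {y*x - a*x^2 - b*x} = sup_x {(y-b)*x - a*x^2}
FOC: (y - b) - 2a*x = 0 => x* = (y - b)/(2a)
x* = (-9.2573 - 12)/(2*7) = -1.5184
f*(-9.2573) = (y-b)^2/(4a) = (-9.2573 - 12)^2/(4*7)
= 451.8728/28 = 16.1383


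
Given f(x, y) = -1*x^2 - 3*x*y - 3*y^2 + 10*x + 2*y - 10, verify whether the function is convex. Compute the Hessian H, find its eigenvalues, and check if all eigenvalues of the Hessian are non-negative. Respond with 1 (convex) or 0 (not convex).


The Hessian of f(x,y) = -1*x^2 - 3*x*y - 3*y^2 + 10*x + 2*y - 10 is:
H = [[-2, -3], [-3, -6]]
Trace = -2 - 6 = -8
Determinant = -2*-6 - (-3)^2 = 3
Discriminant = (-8)^2 - 4*3 = 52.0
Eigenvalues: lambda_1 = -7.6056, lambda_2 = -0.3944
The function is not convex.

0


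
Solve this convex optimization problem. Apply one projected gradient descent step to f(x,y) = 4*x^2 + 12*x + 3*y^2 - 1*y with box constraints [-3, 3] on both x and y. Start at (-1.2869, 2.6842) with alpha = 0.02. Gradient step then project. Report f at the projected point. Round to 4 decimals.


Step 1: Compute gradient at (-1.2869, 2.6842).
grad_x = 2*4*-1.2869 + 12 = 1.7048
grad_y = 2*3*2.6842 - 1 = 15.1052
Step 2: Gradient step.
x_raw = -1.2869 - 0.02*1.7048 = -1.321
y_raw = 2.6842 - 0.02*15.1052 = 2.3821
Step 3: Project onto [-3, 3].
x_proj = clip(-1.321) = -1.321
y_proj = clip(2.3821) = 2.3821
Step 4: Evaluate f.
f(-1.321, 2.3821) = 5.7692


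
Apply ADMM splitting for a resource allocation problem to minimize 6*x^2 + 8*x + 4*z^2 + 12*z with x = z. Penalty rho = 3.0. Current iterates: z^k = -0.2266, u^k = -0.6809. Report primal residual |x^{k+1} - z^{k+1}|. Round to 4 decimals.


ADMM iteration with rho = 3.0, z^k = -0.2266, u^k = -0.6809
Step 1: x-update.
Minimize 6*x^2 + 8*x + (3.0/2)*(x + 0.2266 - 0.6809)^2
FOC: (2*6 + 3.0)*x = -8 + 3.0*(-0.2266 + 0.6809)
x^{k+1} = -0.4425
Step 2: z-update.
Minimize 4*z^2 + 12*z + (3.0/2)*(-0.4425 - z - 0.6809)^2
FOC: (2*4 + 3.0)*z = -12 + 3.0*(-0.4425 - 0.6809)
z^{k+1} = -1.3973
Step 3: u-update.
u^{k+1} = -0.6809 - 0.4425 + 1.3973 = 0.2739
Step 4: Primal residual = |-0.4425 + 1.3973| = 0.9548


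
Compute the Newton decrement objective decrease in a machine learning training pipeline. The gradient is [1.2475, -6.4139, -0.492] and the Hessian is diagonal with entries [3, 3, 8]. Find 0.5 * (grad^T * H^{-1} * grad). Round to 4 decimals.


Step 1: H is diagonal, so H^(-1) * g = [0.4158, -2.138, -0.0615].
Step 2: g^T H^(-1) g = sum_i g_i^2 / H_ii
  = (1.2475)^2/3 + (-6.4139)^2/3 + (-0.492)^2/8
  = 0.5188 + 13.7127 + 0.0303 = 14.2617
Step 3: Objective decrease = 0.5 * g^T H^(-1) g = 7.1309


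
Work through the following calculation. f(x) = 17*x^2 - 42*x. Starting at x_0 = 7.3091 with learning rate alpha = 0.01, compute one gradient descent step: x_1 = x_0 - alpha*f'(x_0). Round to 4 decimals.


We compute the gradient at x_0 and apply the update.
f'(x) = 34*x - 42
f'(7.3091) = 34*7.3091 - 42 = 206.5094
x_1 = 7.3091 - 0.01*206.5094 = 5.244


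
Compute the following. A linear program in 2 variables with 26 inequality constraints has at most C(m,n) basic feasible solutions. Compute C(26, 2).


Each vertex corresponds to some choice of n active constraints out of m, so the number of vertices is at most C(m, n) = m! / (n!(m-n)!).
m = 26, n = 2
Numerator: 26 * 25
Denominator: 2! = 2
C(26, 2) = 325


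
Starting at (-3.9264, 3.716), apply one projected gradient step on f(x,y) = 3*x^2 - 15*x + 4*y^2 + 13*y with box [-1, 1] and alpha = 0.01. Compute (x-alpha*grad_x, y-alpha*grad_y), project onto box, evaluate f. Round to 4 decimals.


Step 1: Compute gradient at (-3.9264, 3.716).
grad_x = 2*3*-3.9264 - 15 = -38.5584
grad_y = 2*4*3.716 + 13 = 42.728
Step 2: Gradient step.
x_raw = -3.9264 - 0.01*-38.5584 = -3.5408
y_raw = 3.716 - 0.01*42.728 = 3.2887
Step 3: Project onto [-1, 1].
x_proj = clip(-3.5408) = -1.0
y_proj = clip(3.2887) = 1.0
Step 4: Evaluate f.
f(-1.0, 1.0) = 35.0


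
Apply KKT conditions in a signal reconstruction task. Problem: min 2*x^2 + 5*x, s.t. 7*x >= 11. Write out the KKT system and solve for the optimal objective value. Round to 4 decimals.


Step 1: Try lambda = 0 (constraint inactive).
x_unc = -5/(2*2) = -1.25
Check: 7*-1.25 = -8.75 < 11 -- violated!
Step 2: Constraint must be active: 7*x = 11
x* = 11/7 = 1.5714 (rounded; the exact value 11/7 is used below)
lambda = (2*2*(11/7) + 5)/7 = 1.6122
Step 3: Compute optimal value.
f(x*) = 2*(11/7)^2 + 5*(11/7) = 12.7959


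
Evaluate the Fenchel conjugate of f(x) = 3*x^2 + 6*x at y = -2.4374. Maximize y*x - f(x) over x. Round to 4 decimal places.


f*(y) = sup_x {y*x - a*x^2 - b*x} = sup_x {(y-b)*x - a*x^2}
FOC: (y - b) - 2a*x = 0 => x* = (y - b)/(2a)
x* = (-2.4374 - 6)/(2*3) = -1.4062
f*(-2.4374) = (y-b)^2/(4a) = (-2.4374 - 6)^2/(4*3)
= 71.1897/12 = 5.9325


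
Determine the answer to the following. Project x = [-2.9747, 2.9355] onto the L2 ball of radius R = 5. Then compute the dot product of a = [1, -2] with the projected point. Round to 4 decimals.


Step 1: Compute ||x|| (intermediates to 6 decimals).
||x|| = sqrt((-2.9747)^2 + 2.9355^2) = 4.179234
Step 2: Project.
Since ||x|| <= R, proj = x (no scaling needed).
proj(x) = [-2.9747, 2.9355]
Step 3: Dot product.
a^T * proj(x) = 1*(-2.9747) - 2*2.9355 = -8.8457


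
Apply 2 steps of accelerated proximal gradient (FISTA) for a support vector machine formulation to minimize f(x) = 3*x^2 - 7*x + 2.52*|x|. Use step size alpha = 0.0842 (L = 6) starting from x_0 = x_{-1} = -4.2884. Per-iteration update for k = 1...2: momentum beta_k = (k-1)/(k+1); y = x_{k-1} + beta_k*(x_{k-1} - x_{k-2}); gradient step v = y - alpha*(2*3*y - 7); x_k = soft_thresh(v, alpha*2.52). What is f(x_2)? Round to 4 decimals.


FISTA on f(x) = 3*x^2 - 7*x + 2.52*|x|
L = 6, alpha = 0.0842
Iteration 1: beta = 0.0, y = -4.2884 + 0.0*(-4.2884 + 4.2884) = -4.2884
  grad(y) = -32.7304, v = y - alpha*grad = -1.5325
  prox(v) = soft_thresh(-1.5325, 0.2122) = -1.3203
Iteration 2: beta = 0.3333, y = -1.3203 + 0.3333*(-1.3203 + 4.2884) = -0.331
  grad(y) = -8.9857, v = y - alpha*grad = 0.4256
  prox(v) = soft_thresh(0.4256, 0.2122) = 0.2135
f(x_2) = 3*0.2135^2 - 7*0.2135 + 2.52*|0.2135| = -0.8196


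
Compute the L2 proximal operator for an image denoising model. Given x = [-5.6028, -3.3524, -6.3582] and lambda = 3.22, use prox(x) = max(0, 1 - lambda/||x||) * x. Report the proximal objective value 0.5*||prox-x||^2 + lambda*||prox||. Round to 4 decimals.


Step 1: Compute ||x||.
||x|| = 9.1135
Step 2: Compute scaling factor.
scale = max(0, 1 - 3.22/9.1135) = 0.6467
Step 3: prox(x) = [-3.6232, -2.1679, -4.1117]
||prox(x)|| = 5.8935
Step 4: Proximal objective.
0.5*||prox-x||^2 = 5.1842
lambda*||prox|| = 18.9771
Total = 24.1614


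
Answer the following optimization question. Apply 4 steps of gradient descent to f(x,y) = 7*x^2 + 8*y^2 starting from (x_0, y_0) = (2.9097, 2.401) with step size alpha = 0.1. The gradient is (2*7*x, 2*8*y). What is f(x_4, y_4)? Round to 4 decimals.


Gradient descent on f(x,y) = 7*x^2 + 8*y^2.
Starting point: (2.9097, 2.401), alpha = 0.1
Step 1: grad_x = 2*7*2.9097 = 40.7358, grad_y = 2*8*2.401 = 38.416
  x_1 = 2.9097 - 0.1*40.7358 = -1.1639
  y_1 = 2.401 - 0.1*38.416 = -1.4406
Step 2: grad_x = 2*7*-1.1639 = -16.2943, grad_y = 2*8*-1.4406 = -23.0496
  x_2 = -1.1639 - 0.1*-16.2943 = 0.4656
  y_2 = -1.4406 - 0.1*-23.0496 = 0.8644
Step 3: grad_x = 2*7*0.4656 = 6.5177, grad_y = 2*8*0.8644 = 13.8298
  x_3 = 0.4656 - 0.1*6.5177 = -0.1862
  y_3 = 0.8644 - 0.1*13.8298 = -0.5186
Step 4: grad_x = 2*7*-0.1862 = -2.6071, grad_y = 2*8*-0.5186 = -8.2979
  x_4 = -0.1862 - 0.1*-2.6071 = 0.0745
  y_4 = -0.5186 - 0.1*-8.2979 = 0.3112
f(0.0745, 0.3112) = 7*0.0745^2 + 8*0.3112^2 = 0.8135


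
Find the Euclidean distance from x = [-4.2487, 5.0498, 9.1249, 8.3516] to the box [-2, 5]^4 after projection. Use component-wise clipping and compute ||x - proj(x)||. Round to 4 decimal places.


Project each component onto [-2, 5].
clip(-4.2487) = -2.0, clip(5.0498) = 5.0, clip(9.1249) = 5.0, clip(8.3516) = 5.0
Projection = [-2.0, 5.0, 5.0, 5.0]
Squared diffs: [5.0567, 0.0025, 17.0148, 11.2332]
Distance = sqrt(33.3072) = 5.7712


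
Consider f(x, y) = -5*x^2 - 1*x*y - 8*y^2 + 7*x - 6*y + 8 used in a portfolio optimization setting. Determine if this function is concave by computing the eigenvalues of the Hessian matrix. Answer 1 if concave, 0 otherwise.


The Hessian of f(x,y) = -5*x^2 - 1*x*y - 8*y^2 + 7*x - 6*y + 8 is:
H = [[-10, -1], [-1, -16]]
Trace = -10 - 16 = -26
Determinant = -10*-16 - (-1)^2 = 159
Discriminant = (-26)^2 - 4*159 = 40.0
Eigenvalues: lambda_1 = -16.1623, lambda_2 = -9.8377
The function is concave.

1


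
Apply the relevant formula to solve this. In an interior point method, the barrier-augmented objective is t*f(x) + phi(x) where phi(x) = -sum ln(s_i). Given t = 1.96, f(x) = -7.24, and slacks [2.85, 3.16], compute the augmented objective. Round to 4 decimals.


Step 1: Compute log-barrier.
ln values: [1.0473, 1.1506]
phi = -(1.0473 + 1.1506) = -2.1979
Step 2: Compute augmented objective.
t*f(x) = 1.96*-7.24 = -14.1904
Total = -14.1904 - 2.1979 = -16.3883


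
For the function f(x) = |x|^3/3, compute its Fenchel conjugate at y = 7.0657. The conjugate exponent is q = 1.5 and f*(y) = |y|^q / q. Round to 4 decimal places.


The conjugate exponent q satisfies 1/p + 1/q = 1.
p = 3, so q = 3/(3 - 1) = 1.5
|y|^q = 7.0657^1.5 = 18.7816
f*(7.0657) = 18.7816 / 1.5 = 12.5211


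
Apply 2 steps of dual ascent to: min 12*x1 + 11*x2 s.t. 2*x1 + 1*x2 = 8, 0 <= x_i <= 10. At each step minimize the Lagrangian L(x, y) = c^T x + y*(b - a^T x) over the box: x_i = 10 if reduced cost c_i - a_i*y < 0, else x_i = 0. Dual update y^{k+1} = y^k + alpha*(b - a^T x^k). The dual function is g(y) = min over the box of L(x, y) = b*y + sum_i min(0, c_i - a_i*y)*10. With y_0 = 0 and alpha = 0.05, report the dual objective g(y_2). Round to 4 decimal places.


Dual ascent for LP: min 12*x1 + 11*x2, 2*x1 + 1*x2 = 8, 0 <= x_i <= 10
Step 1: y^k = 0.0, reduced costs: (12.0, 11.0)
  x^k = (0.0, 0.0), subgradient = b - a^T x = 8.0
  y^{k+1} = 0.0 + 0.05*8.0 = 0.4
Step 2: y^k = 0.4, reduced costs: (11.2, 10.6)
  x^k = (0.0, 0.0), subgradient = b - a^T x = 8.0
  y^{k+1} = 0.4 + 0.05*8.0 = 0.8
Dual objective at y_2 = 0.8: reduced costs (10.4, 10.2), box minimizer x = (0.0, 0.0)
g(y_2) = b*y + (c1 - a1*y)*x1 + (c2 - a2*y)*x2 = 8*0.8 + 10.4*0.0 + 10.2*0.0 = 6.4 + 0.0 + 0.0 = 6.4


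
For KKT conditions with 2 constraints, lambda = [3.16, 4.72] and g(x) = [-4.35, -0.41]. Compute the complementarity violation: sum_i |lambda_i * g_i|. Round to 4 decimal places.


KKT complementary slackness check:
lambda_1 * g_1 = 3.16 * -4.35 = -13.746
lambda_2 * g_2 = 4.72 * -0.41 = -1.9352
Total violation = 13.746 + 1.9352 = 15.6812


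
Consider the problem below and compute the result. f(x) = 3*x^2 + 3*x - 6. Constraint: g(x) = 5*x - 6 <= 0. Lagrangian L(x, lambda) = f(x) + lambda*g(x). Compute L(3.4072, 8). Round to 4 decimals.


Step 1: Evaluate f(x).
f(3.4072) = 3*3.4072^2 + 3*3.4072 - 6 = 39.0486
Step 2: Evaluate g(x).
g(3.4072) = 5*3.4072 - 6 = 11.036
Step 3: Compute Lagrangian.
L = 39.0486 + 8*11.036 = 127.3366


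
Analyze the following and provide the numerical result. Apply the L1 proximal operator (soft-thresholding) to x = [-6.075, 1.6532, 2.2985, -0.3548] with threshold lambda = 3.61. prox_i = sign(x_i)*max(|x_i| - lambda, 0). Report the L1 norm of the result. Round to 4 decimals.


Soft-thresholding with lambda = 3.61:
prox(-6.075) = sign(-6.075)*max(|-6.075| - 3.61, 0) = -2.465
prox(1.6532) = sign(1.6532)*max(|1.6532| - 3.61, 0) = 0.0
prox(2.2985) = sign(2.2985)*max(|2.2985| - 3.61, 0) = 0.0
prox(-0.3548) = sign(-0.3548)*max(|-0.3548| - 3.61, 0) = 0.0
prox(x) = [-2.465, 0.0, 0.0, 0.0]
||prox(x)||_1 = 2.465 + 0.0 + 0.0 + 0.0 = 2.465


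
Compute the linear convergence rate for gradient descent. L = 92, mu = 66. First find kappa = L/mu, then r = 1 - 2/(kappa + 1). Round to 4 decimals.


Step 1: Compute the condition number.
kappa = L/mu = 92/66 = 1.3939
Step 2: Compute the convergence rate.
r = 1 - 2/(kappa + 1) = 1 - 2*mu/(L + mu) = (L - mu)/(L + mu) = 26/158 = 0.1646


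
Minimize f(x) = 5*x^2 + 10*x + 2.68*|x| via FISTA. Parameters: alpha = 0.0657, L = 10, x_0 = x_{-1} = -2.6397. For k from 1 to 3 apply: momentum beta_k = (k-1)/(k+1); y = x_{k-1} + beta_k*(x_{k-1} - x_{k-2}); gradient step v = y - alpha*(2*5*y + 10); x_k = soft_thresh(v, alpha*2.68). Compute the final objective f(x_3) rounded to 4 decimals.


FISTA on f(x) = 5*x^2 + 10*x + 2.68*|x|
L = 10, alpha = 0.0657
Iteration 1: beta = 0.0, y = -2.6397 + 0.0*(-2.6397 + 2.6397) = -2.6397
  grad(y) = -16.397, v = y - alpha*grad = -1.5624
  prox(v) = soft_thresh(-1.5624, 0.1761) = -1.3863
Iteration 2: beta = 0.3333, y = -1.3863 + 0.3333*(-1.3863 + 2.6397) = -0.9686
  grad(y) = 0.3145, v = y - alpha*grad = -0.9892
  prox(v) = soft_thresh(-0.9892, 0.1761) = -0.8131
Iteration 3: beta = 0.5, y = -0.8131 + 0.5*(-0.8131 + 1.3863) = -0.5265
  grad(y) = 4.7346, v = y - alpha*grad = -0.8376
  prox(v) = soft_thresh(-0.8376, 0.1761) = -0.6615
f(x_3) = 5*(-0.6615)^2 + 10*(-0.6615) + 2.68*|-0.6615| = -2.6543


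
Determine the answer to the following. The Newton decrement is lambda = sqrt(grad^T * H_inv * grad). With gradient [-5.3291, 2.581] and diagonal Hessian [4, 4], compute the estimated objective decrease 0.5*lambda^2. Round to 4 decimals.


Step 1: H is diagonal, so H^(-1) * g = [-1.3323, 0.6453].
Step 2: g^T H^(-1) g = sum_i g_i^2 / H_ii
  = (-5.3291)^2/4 + (2.581)^2/4
  = 7.0998 + 1.6654 = 8.7652
Step 3: Objective decrease = 0.5 * g^T H^(-1) g = 4.3826


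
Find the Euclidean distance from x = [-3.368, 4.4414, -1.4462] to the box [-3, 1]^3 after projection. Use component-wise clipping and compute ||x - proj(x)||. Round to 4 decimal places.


Project each component onto [-3, 1].
clip(-3.368) = -3.0, clip(4.4414) = 1.0, clip(-1.4462) = -1.4462
Projection = [-3.0, 1.0, -1.4462]
Squared diffs: [0.1354, 11.8432, 0.0]
Distance = sqrt(11.9786) = 3.461


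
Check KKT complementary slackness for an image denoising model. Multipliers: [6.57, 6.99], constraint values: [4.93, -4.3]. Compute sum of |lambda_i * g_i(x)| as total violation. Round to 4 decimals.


KKT complementary slackness check:
lambda_1 * g_1 = 6.57 * 4.93 = 32.3901
lambda_2 * g_2 = 6.99 * -4.3 = -30.057
Total violation = 32.3901 + 30.057 = 62.4471


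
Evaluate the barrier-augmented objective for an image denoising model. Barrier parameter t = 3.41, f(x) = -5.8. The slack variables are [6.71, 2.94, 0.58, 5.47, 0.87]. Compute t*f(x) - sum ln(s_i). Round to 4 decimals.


Step 1: Compute log-barrier.
ln values: [1.9036, 1.0784, -0.5447, 1.6993, -0.1393]
phi = -(1.9036 + 1.0784 - 0.5447 + 1.6993 - 0.1393) = -3.9973
Step 2: Compute augmented objective.
t*f(x) = 3.41*-5.8 = -19.778
Total = -19.778 - 3.9973 = -23.7753


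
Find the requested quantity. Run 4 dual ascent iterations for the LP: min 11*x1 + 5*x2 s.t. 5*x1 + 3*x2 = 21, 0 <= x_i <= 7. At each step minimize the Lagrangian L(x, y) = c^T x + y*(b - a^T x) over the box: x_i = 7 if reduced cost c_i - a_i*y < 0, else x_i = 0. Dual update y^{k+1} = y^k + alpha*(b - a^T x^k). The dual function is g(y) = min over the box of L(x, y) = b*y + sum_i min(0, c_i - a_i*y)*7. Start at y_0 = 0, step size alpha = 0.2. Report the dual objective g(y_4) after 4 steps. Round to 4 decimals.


Dual ascent for LP: min 11*x1 + 5*x2, 5*x1 + 3*x2 = 21, 0 <= x_i <= 7
Step 1: y^k = 0.0, reduced costs: (11.0, 5.0)
  x^k = (0.0, 0.0), subgradient = b - a^T x = 21.0
  y^{k+1} = 0.0 + 0.2*21.0 = 4.2
Step 2: y^k = 4.2, reduced costs: (-10.0, -7.6)
  x^k = (7.0, 7.0), subgradient = b - a^T x = -35.0
  y^{k+1} = 4.2 + 0.2*-35.0 = -2.8
Step 3: y^k = -2.8, reduced costs: (25.0, 13.4)
  x^k = (0.0, 0.0), subgradient = b - a^T x = 21.0
  y^{k+1} = -2.8 + 0.2*21.0 = 1.4
Step 4: y^k = 1.4, reduced costs: (4.0, 0.8)
  x^k = (0.0, 0.0), subgradient = b - a^T x = 21.0
  y^{k+1} = 1.4 + 0.2*21.0 = 5.6
Dual objective at y_4 = 5.6: reduced costs (-17.0, -11.8), box minimizer x = (7.0, 7.0)
g(y_4) = b*y + (c1 - a1*y)*x1 + (c2 - a2*y)*x2 = 21*5.6 + (-17.0)*7.0 + (-11.8)*7.0 = 117.6 - 119.0 - 82.6 = -84.0


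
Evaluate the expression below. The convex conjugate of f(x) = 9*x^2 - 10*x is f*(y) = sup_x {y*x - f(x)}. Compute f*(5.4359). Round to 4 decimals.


f*(y) = sup_x {y*x - a*x^2 - b*x} = sup_x {(y-b)*x - a*x^2}
FOC: (y - b) - 2a*x = 0 => x* = (y - b)/(2a)
x* = (5.4359 + 10)/(2*9) = 0.8576
f*(5.4359) = (y-b)^2/(4a) = (5.4359 + 10)^2/(4*9)
= 238.267/36 = 6.6185


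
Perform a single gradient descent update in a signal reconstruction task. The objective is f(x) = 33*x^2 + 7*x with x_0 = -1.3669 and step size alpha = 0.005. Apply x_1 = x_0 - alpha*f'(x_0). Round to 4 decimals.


We compute the gradient at x_0 and apply the update.
f'(x) = 66*x + 7
f'(-1.3669) = 66*-1.3669 + 7 = -83.2154
x_1 = -1.3669 - 0.005*-83.2154 = -0.9508


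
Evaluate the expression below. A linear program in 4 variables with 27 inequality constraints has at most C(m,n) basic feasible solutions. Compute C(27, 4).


Each vertex corresponds to some choice of n active constraints out of m, so the number of vertices is at most C(m, n) = m! / (n!(m-n)!).
m = 27, n = 4
Numerator: 27 * 26 * 25 * 24
Denominator: 4! = 24
C(27, 4) = 17550


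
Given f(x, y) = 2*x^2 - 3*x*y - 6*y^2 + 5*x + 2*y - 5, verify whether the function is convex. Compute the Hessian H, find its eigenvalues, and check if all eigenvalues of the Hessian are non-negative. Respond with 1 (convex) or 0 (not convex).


The Hessian of f(x,y) = 2*x^2 - 3*x*y - 6*y^2 + 5*x + 2*y - 5 is:
H = [[4, -3], [-3, -12]]
Trace = 4 - 12 = -8
Determinant = 4*-12 - (-3)^2 = -57
Discriminant = (-8)^2 - 4*-57 = 292.0
Eigenvalues: lambda_1 = -12.544, lambda_2 = 4.544
The function is not convex.

0


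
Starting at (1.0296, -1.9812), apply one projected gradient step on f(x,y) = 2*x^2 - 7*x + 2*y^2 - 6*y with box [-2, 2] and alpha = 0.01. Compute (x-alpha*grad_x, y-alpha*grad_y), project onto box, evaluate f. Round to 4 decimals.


Step 1: Compute gradient at (1.0296, -1.9812).
grad_x = 2*2*1.0296 - 7 = -2.8816
grad_y = 2*2*-1.9812 - 6 = -13.9248
Step 2: Gradient step.
x_raw = 1.0296 - 0.01*-2.8816 = 1.0584
y_raw = -1.9812 - 0.01*-13.9248 = -1.842
Step 3: Project onto [-2, 2].
x_proj = clip(1.0584) = 1.0584
y_proj = clip(-1.842) = -1.842
Step 4: Evaluate f.
f(1.0584, -1.842) = 12.6689


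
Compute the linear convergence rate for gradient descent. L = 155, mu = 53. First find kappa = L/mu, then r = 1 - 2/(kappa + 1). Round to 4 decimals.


Step 1: Compute the condition number.
kappa = L/mu = 155/53 = 2.9245
Step 2: Compute the convergence rate.
r = 1 - 2/(kappa + 1) = 1 - 2*mu/(L + mu) = (L - mu)/(L + mu) = 102/208 = 0.4904


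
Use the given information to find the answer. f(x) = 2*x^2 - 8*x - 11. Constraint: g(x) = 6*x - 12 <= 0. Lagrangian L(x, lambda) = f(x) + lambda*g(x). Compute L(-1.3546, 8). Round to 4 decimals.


Step 1: Evaluate f(x).
f(-1.3546) = 2*(-1.3546)^2 - 8*(-1.3546) - 11 = 3.5067
Step 2: Evaluate g(x).
g(-1.3546) = 6*-1.3546 - 12 = -20.1276
Step 3: Compute Lagrangian.
L = 3.5067 + 8*-20.1276 = -157.5141


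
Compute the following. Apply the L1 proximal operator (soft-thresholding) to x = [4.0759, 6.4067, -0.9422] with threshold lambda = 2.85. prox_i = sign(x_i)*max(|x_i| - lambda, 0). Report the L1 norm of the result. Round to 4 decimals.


Soft-thresholding with lambda = 2.85:
prox(4.0759) = sign(4.0759)*max(|4.0759| - 2.85, 0) = 1.2259
prox(6.4067) = sign(6.4067)*max(|6.4067| - 2.85, 0) = 3.5567
prox(-0.9422) = sign(-0.9422)*max(|-0.9422| - 2.85, 0) = 0.0
prox(x) = [1.2259, 3.5567, 0.0]
||prox(x)||_1 = 1.2259 + 3.5567 + 0.0 = 4.7826


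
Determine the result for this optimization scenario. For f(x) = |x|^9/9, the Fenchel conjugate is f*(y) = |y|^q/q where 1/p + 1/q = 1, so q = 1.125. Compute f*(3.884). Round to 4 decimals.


The conjugate exponent q satisfies 1/p + 1/q = 1.
p = 9, so q = 9/(9 - 1) = 1.125
|y|^q = 3.884^1.125 = 4.6019
f*(3.884) = 4.6019 / 1.125 = 4.0906


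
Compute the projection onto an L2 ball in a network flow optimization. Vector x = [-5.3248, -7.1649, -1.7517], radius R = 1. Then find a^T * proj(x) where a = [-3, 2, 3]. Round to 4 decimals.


Step 1: Compute ||x|| (intermediates to 6 decimals).
||x|| = sqrt((-5.3248)^2 + (-7.1649)^2 + (-1.7517)^2) = 9.097128
Step 2: Project.
Since ||x|| > R, scale = R/||x|| = 1/9.097128 = 0.109925, proj(x) = scale * x
proj(x) = [-0.585329, -0.787602, -0.192556]
Step 3: Dot product.
a^T * proj(x) = -3*(-0.585329) + 2*(-0.787602) + 3*(-0.192556) = -0.3969


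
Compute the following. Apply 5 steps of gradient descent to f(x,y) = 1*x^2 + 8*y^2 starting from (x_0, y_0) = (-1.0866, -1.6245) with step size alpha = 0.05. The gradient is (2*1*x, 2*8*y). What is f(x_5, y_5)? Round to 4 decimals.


Gradient descent on f(x,y) = 1*x^2 + 8*y^2.
Starting point: (-1.0866, -1.6245), alpha = 0.05
Step 1: grad_x = 2*1*-1.0866 = -2.1732, grad_y = 2*8*-1.6245 = -25.992
  x_1 = -1.0866 - 0.05*-2.1732 = -0.9779
  y_1 = -1.6245 - 0.05*-25.992 = -0.3249
Step 2: grad_x = 2*1*-0.9779 = -1.9559, grad_y = 2*8*-0.3249 = -5.1984
  x_2 = -0.9779 - 0.05*-1.9559 = -0.8801
  y_2 = -0.3249 - 0.05*-5.1984 = -0.065
Step 3: grad_x = 2*1*-0.8801 = -1.7603, grad_y = 2*8*-0.065 = -1.0397
  x_3 = -0.8801 - 0.05*-1.7603 = -0.7921
  y_3 = -0.065 - 0.05*-1.0397 = -0.013
Step 4: grad_x = 2*1*-0.7921 = -1.5843, grad_y = 2*8*-0.013 = -0.2079
  x_4 = -0.7921 - 0.05*-1.5843 = -0.7129
  y_4 = -0.013 - 0.05*-0.2079 = -0.0026
Step 5: grad_x = 2*1*-0.7129 = -1.4258, grad_y = 2*8*-0.0026 = -0.0416
  x_5 = -0.7129 - 0.05*-1.4258 = -0.6416
  y_5 = -0.0026 - 0.05*-0.0416 = -0.0005
f(-0.6416, -0.0005) = 1*(-0.6416)^2 + 8*(-0.0005)^2 = 0.4117


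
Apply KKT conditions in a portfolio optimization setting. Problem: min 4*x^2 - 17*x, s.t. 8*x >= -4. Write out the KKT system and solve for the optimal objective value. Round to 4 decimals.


Step 1: Try lambda = 0 (constraint inactive).
Stationarity: 2*4*x - 17 = 0
x* = 17/(2*4) = 2.125
Check constraint: 8*2.125 = 17.0 >= -4 -- satisfied.
Step 2: Compute optimal value.
f(x*) = 4*2.125^2 - 17*2.125 = -18.0625


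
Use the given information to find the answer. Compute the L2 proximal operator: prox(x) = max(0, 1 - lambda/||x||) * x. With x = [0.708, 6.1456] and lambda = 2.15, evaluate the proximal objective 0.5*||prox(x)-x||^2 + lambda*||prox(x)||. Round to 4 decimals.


Step 1: Compute ||x||.
||x|| = 6.1862
Step 2: Compute scaling factor.
scale = max(0, 1 - 2.15/6.1862) = 0.6525
Step 3: prox(x) = [0.4619, 4.0097]
||prox(x)|| = 4.0362
Step 4: Proximal objective.
0.5*||prox-x||^2 = 2.3113
lambda*||prox|| = 8.6778
Total = 10.9892


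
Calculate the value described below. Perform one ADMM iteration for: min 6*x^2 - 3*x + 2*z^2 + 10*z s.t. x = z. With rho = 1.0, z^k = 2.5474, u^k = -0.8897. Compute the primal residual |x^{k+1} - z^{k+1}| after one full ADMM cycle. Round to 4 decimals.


ADMM iteration with rho = 1.0, z^k = 2.5474, u^k = -0.8897
Step 1: x-update.
Minimize 6*x^2 - 3*x + (1.0/2)*(x - 2.5474 - 0.8897)^2
FOC: (2*6 + 1.0)*x = 3 + 1.0*(2.5474 + 0.8897)
x^{k+1} = 0.4952
Step 2: z-update.
Minimize 2*z^2 + 10*z + (1.0/2)*(0.4952 - z - 0.8897)^2
FOC: (2*2 + 1.0)*z = -10 + 1.0*(0.4952 - 0.8897)
z^{k+1} = -2.0789
Step 3: u-update.
u^{k+1} = -0.8897 + 0.4952 + 2.0789 = 1.6844
Step 4: Primal residual = |0.4952 + 2.0789| = 2.5741


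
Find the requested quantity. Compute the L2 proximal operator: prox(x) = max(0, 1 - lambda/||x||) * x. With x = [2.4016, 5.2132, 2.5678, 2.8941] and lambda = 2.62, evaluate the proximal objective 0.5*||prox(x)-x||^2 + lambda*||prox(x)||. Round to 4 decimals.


Step 1: Compute ||x||.
||x|| = 6.922
Step 2: Compute scaling factor.
scale = max(0, 1 - 2.62/6.922) = 0.6215
Step 3: prox(x) = [1.4926, 3.24, 1.5959, 1.7987]
||prox(x)|| = 4.302
Step 4: Proximal objective.
0.5*||prox-x||^2 = 3.4322
lambda*||prox|| = 11.2712
Total = 14.7035


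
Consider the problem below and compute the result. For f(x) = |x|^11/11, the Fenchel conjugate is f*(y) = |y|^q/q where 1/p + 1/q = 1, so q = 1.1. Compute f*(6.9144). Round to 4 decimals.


The conjugate exponent q satisfies 1/p + 1/q = 1.
p = 11, so q = 11/(11 - 1) = 1.1
|y|^q = 6.9144^1.1 = 8.3894
f*(6.9144) = 8.3894 / 1.1 = 7.6267


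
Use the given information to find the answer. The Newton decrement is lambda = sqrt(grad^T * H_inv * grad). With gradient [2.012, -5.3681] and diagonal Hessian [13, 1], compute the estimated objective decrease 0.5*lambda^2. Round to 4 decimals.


Step 1: H is diagonal, so H^(-1) * g = [0.1548, -5.3681].
Step 2: g^T H^(-1) g = sum_i g_i^2 / H_ii
  = (2.012)^2/13 + (-5.3681)^2/1
  = 0.3114 + 28.8165 = 29.1279
Step 3: Objective decrease = 0.5 * g^T H^(-1) g = 14.5639


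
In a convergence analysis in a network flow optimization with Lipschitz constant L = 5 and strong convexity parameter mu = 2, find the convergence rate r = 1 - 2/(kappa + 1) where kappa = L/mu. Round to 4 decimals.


Step 1: Compute the condition number.
kappa = L/mu = 5/2 = 2.5
Step 2: Compute the convergence rate.
r = 1 - 2/(kappa + 1) = 1 - 2*mu/(L + mu) = (L - mu)/(L + mu) = 3/7 = 0.4286


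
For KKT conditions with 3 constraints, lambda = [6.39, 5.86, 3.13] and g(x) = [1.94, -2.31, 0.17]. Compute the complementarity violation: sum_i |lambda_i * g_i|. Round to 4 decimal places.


KKT complementary slackness check:
lambda_1 * g_1 = 6.39 * 1.94 = 12.3966
lambda_2 * g_2 = 5.86 * -2.31 = -13.5366
lambda_3 * g_3 = 3.13 * 0.17 = 0.5321
Total violation = 12.3966 + 13.5366 + 0.5321 = 26.4653


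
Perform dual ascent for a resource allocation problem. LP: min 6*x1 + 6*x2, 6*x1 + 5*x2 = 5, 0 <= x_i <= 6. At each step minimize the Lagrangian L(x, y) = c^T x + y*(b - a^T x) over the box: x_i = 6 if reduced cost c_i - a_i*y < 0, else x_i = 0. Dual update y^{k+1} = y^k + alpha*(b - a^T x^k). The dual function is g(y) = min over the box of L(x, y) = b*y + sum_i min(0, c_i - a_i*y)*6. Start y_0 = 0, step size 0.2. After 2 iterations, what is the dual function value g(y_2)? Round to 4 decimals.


Dual ascent for LP: min 6*x1 + 6*x2, 6*x1 + 5*x2 = 5, 0 <= x_i <= 6
Step 1: y^k = 0.0, reduced costs: (6.0, 6.0)
  x^k = (0.0, 0.0), subgradient = b - a^T x = 5.0
  y^{k+1} = 0.0 + 0.2*5.0 = 1.0
Step 2: y^k = 1.0, reduced costs: (0.0, 1.0)
  x^k = (0.0, 0.0), subgradient = b - a^T x = 5.0
  y^{k+1} = 1.0 + 0.2*5.0 = 2.0
Dual objective at y_2 = 2.0: reduced costs (-6.0, -4.0), box minimizer x = (6.0, 6.0)
g(y_2) = b*y + (c1 - a1*y)*x1 + (c2 - a2*y)*x2 = 5*2.0 + (-6.0)*6.0 + (-4.0)*6.0 = 10.0 - 36.0 - 24.0 = -50.0


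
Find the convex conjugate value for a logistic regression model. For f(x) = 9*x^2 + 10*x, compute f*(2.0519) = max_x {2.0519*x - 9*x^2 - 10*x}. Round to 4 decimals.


f*(y) = sup_x {y*x - a*x^2 - b*x} = sup_x {(y-b)*x - a*x^2}
FOC: (y - b) - 2a*x = 0 => x* = (y - b)/(2a)
x* = (2.0519 - 10)/(2*9) = -0.4416
f*(2.0519) = (y-b)^2/(4a) = (2.0519 - 10)^2/(4*9)
= 63.1723/36 = 1.7548


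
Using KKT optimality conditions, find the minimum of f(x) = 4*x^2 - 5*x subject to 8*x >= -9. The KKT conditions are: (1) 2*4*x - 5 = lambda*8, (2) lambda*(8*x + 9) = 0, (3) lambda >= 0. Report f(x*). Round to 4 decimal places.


Step 1: Try lambda = 0 (constraint inactive).
Stationarity: 2*4*x - 5 = 0
x* = 5/(2*4) = 0.625
Check constraint: 8*0.625 = 5.0 >= -9 -- satisfied.
Step 2: Compute optimal value.
f(x*) = 4*0.625^2 - 5*0.625 = -1.5625


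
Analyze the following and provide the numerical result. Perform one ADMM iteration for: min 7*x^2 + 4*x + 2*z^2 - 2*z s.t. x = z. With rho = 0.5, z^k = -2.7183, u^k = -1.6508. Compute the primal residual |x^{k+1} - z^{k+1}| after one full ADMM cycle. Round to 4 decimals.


ADMM iteration with rho = 0.5, z^k = -2.7183, u^k = -1.6508
Step 1: x-update.
Minimize 7*x^2 + 4*x + (0.5/2)*(x + 2.7183 - 1.6508)^2
FOC: (2*7 + 0.5)*x = -4 + 0.5*(-2.7183 + 1.6508)
x^{k+1} = -0.3127
Step 2: z-update.
Minimize 2*z^2 - 2*z + (0.5/2)*(-0.3127 - z - 1.6508)^2
FOC: (2*2 + 0.5)*z = 2 + 0.5*(-0.3127 - 1.6508)
z^{k+1} = 0.2263
Step 3: u-update.
u^{k+1} = -1.6508 - 0.3127 - 0.2263 = -2.1898
Step 4: Primal residual = |-0.3127 - 0.2263| = 0.539


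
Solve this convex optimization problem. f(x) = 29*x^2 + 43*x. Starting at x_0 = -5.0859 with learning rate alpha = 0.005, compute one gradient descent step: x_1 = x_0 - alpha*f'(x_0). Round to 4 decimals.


We compute the gradient at x_0 and apply the update.
f'(x) = 58*x + 43
f'(-5.0859) = 58*-5.0859 + 43 = -251.9822
x_1 = -5.0859 - 0.005*-251.9822 = -3.826


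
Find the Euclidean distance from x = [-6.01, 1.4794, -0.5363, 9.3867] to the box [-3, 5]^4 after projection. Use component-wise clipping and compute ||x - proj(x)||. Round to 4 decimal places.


Project each component onto [-3, 5].
clip(-6.01) = -3.0, clip(1.4794) = 1.4794, clip(-0.5363) = -0.5363, clip(9.3867) = 5.0
Projection = [-3.0, 1.4794, -0.5363, 5.0]
Squared diffs: [9.0601, 0.0, 0.0, 19.2431]
Distance = sqrt(28.3032) = 5.3201


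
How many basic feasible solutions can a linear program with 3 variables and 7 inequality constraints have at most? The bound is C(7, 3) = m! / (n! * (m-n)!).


Each vertex corresponds to some choice of n active constraints out of m, so the number of vertices is at most C(m, n) = m! / (n!(m-n)!).
m = 7, n = 3
Numerator: 7 * 6 * 5
Denominator: 3! = 6
C(7, 3) = 35


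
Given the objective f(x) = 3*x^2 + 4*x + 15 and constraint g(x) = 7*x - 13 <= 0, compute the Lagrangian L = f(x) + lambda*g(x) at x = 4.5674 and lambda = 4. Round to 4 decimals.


Step 1: Evaluate f(x).
f(4.5674) = 3*4.5674^2 + 4*4.5674 + 15 = 95.853
Step 2: Evaluate g(x).
g(4.5674) = 7*4.5674 - 13 = 18.9718
Step 3: Compute Lagrangian.
L = 95.853 + 4*18.9718 = 171.7402


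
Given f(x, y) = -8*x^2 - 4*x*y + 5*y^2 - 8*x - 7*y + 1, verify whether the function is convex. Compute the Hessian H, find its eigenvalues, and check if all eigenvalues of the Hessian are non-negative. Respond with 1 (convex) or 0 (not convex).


The Hessian of f(x,y) = -8*x^2 - 4*x*y + 5*y^2 - 8*x - 7*y + 1 is:
H = [[-16, -4], [-4, 10]]
Trace = -16 + 10 = -6
Determinant = -16*10 - (-4)^2 = -176
Discriminant = (-6)^2 - 4*-176 = 740.0
Eigenvalues: lambda_1 = -16.6015, lambda_2 = 10.6015
The function is not convex.

0


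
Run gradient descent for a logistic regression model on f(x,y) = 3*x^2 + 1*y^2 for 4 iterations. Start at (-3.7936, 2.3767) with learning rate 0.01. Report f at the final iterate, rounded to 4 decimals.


Gradient descent on f(x,y) = 3*x^2 + 1*y^2.
Starting point: (-3.7936, 2.3767), alpha = 0.01
Step 1: grad_x = 2*3*-3.7936 = -22.7616, grad_y = 2*1*2.3767 = 4.7534
  x_1 = -3.7936 - 0.01*-22.7616 = -3.566
  y_1 = 2.3767 - 0.01*4.7534 = 2.3292
Step 2: grad_x = 2*3*-3.566 = -21.3959, grad_y = 2*1*2.3292 = 4.6583
  x_2 = -3.566 - 0.01*-21.3959 = -3.352
  y_2 = 2.3292 - 0.01*4.6583 = 2.2826
Step 3: grad_x = 2*3*-3.352 = -20.1121, grad_y = 2*1*2.2826 = 4.5652
  x_3 = -3.352 - 0.01*-20.1121 = -3.1509
  y_3 = 2.2826 - 0.01*4.5652 = 2.2369
Step 4: grad_x = 2*3*-3.1509 = -18.9054, grad_y = 2*1*2.2369 = 4.4739
  x_4 = -3.1509 - 0.01*-18.9054 = -2.9618
  y_4 = 2.2369 - 0.01*4.4739 = 2.1922
f(-2.9618, 2.1922) = 3*(-2.9618)^2 + 1*2.1922^2 = 31.1234


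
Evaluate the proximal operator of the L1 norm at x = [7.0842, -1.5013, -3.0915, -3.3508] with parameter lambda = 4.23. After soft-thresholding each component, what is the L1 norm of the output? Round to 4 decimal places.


Soft-thresholding with lambda = 4.23:
prox(7.0842) = sign(7.0842)*max(|7.0842| - 4.23, 0) = 2.8542
prox(-1.5013) = sign(-1.5013)*max(|-1.5013| - 4.23, 0) = 0.0
prox(-3.0915) = sign(-3.0915)*max(|-3.0915| - 4.23, 0) = 0.0
prox(-3.3508) = sign(-3.3508)*max(|-3.3508| - 4.23, 0) = 0.0
prox(x) = [2.8542, 0.0, 0.0, 0.0]
||prox(x)||_1 = 2.8542 + 0.0 + 0.0 + 0.0 = 2.8542


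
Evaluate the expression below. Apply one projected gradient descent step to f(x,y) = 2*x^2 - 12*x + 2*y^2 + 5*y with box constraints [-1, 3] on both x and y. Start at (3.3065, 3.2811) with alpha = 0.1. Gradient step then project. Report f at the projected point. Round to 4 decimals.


Step 1: Compute gradient at (3.3065, 3.2811).
grad_x = 2*2*3.3065 - 12 = 1.226
grad_y = 2*2*3.2811 + 5 = 18.1244
Step 2: Gradient step.
x_raw = 3.3065 - 0.1*1.226 = 3.1839
y_raw = 3.2811 - 0.1*18.1244 = 1.4687
Step 3: Project onto [-1, 3].
x_proj = clip(3.1839) = 3.0
y_proj = clip(1.4687) = 1.4687
Step 4: Evaluate f.
f(3.0, 1.4687) = -6.3428


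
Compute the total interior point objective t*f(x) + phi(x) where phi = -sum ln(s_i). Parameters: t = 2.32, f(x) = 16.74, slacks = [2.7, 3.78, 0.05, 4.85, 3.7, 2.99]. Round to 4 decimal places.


Step 1: Compute log-barrier.
ln values: [0.9933, 1.3297, -2.9957, 1.579, 1.3083, 1.0953]
phi = -(0.9933 + 1.3297 - 2.9957 + 1.579 + 1.3083 + 1.0953) = -3.3098
Step 2: Compute augmented objective.
t*f(x) = 2.32*16.74 = 38.8368
Total = 38.8368 - 3.3098 = 35.527


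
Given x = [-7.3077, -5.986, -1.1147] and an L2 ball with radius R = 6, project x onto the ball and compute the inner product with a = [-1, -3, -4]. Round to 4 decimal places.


Step 1: Compute ||x|| (intermediates to 6 decimals).
||x|| = sqrt((-7.3077)^2 + (-5.986)^2 + (-1.1147)^2) = 9.511952
Step 2: Project.
Since ||x|| > R, scale = R/||x|| = 6/9.511952 = 0.630785, proj(x) = scale * x
proj(x) = [-4.609588, -3.775879, -0.703136]
Step 3: Dot product.
a^T * proj(x) = -1*(-4.609588) - 3*(-3.775879) - 4*(-0.703136) = 18.7498


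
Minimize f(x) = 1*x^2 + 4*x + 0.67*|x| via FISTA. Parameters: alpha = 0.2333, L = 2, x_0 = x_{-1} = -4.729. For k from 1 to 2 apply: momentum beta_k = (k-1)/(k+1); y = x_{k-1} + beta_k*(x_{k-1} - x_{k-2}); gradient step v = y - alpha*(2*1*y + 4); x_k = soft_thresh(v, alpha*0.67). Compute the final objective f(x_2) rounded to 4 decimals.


FISTA on f(x) = 1*x^2 + 4*x + 0.67*|x|
L = 2, alpha = 0.2333
Iteration 1: beta = 0.0, y = -4.729 + 0.0*(-4.729 + 4.729) = -4.729
  grad(y) = -5.458, v = y - alpha*grad = -3.4556
  prox(v) = soft_thresh(-3.4556, 0.1563) = -3.2993
Iteration 2: beta = 0.3333, y = -3.2993 + 0.3333*(-3.2993 + 4.729) = -2.8228
  grad(y) = -1.6456, v = y - alpha*grad = -2.4389
  prox(v) = soft_thresh(-2.4389, 0.1563) = -2.2826
f(x_2) = 1*(-2.2826)^2 + 4*(-2.2826) + 0.67*|-2.2826| = -2.3908


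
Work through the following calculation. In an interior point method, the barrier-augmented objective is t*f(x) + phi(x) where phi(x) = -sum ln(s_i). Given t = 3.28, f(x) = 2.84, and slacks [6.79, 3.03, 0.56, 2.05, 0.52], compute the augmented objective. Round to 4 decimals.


Step 1: Compute log-barrier.
ln values: [1.9155, 1.1086, -0.5798, 0.7178, -0.6539]
phi = -(1.9155 + 1.1086 - 0.5798 + 0.7178 - 0.6539) = -2.5081
Step 2: Compute augmented objective.
t*f(x) = 3.28*2.84 = 9.3152
Total = 9.3152 - 2.5081 = 6.8071


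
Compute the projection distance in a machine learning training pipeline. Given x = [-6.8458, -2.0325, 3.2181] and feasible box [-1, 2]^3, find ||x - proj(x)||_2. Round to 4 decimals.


Project each component onto [-1, 2].
clip(-6.8458) = -1.0, clip(-2.0325) = -1.0, clip(3.2181) = 2.0
Projection = [-1.0, -1.0, 2.0]
Squared diffs: [34.1734, 1.0661, 1.4838]
Distance = sqrt(36.7233) = 6.06
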